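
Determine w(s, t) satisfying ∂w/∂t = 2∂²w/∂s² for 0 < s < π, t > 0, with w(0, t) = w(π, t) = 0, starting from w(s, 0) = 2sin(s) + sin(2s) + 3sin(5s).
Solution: Using separation of variables w = X(s)T(t):
Eigenfunctions: sin(ns), n = 1, 2, 3, ...
General solution: w(s, t) = Σ c_n sin(ns) exp(-2n² t)
Matching w(s,0) = 2sin(s) + sin(2s) + 3sin(5s) term by term: c_1=2, c_2=1, c_5=3.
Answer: w(s, t) = 2exp(-2t)sin(s) + exp(-8t)sin(2s) + 3exp(-50t)sin(5s)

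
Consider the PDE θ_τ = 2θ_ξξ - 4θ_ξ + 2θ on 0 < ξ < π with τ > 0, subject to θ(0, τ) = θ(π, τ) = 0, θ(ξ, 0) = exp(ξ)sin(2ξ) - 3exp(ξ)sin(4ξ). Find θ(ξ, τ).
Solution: Substitute θ = exp(ξ)u, i.e. u = exp(-ξ)θ.
By the product rule, θ_ξ = exp(ξ)(u_ξ + u), θ_ξξ = exp(ξ)(u_ξξ + 2u_ξ + u), θ_τ = exp(ξ)u_τ.
Substituting into the PDE and dividing by exp(ξ): u_τ = 2(u_ξξ + 2u_ξ + u) - 4(u_ξ + u) + 2u.
The lower-order terms cancel, leaving the standard heat equation u_τ = 2u_ξξ.
Initial data for u: u(ξ,0) = exp(-ξ)θ(ξ,0) = sin(2ξ) - 3sin(4ξ). The boundary conditions carry over: u(0,τ) = u(π,τ) = 0.
Solve for u:
  Using separation of variables u = X(ξ)G(τ):
  Eigenfunctions: sin(nξ), n = 1, 2, 3, ...
  General solution: u(ξ, τ) = Σ c_n sin(nξ) exp(-2n² τ)
  Matching u(ξ,0) = sin(2ξ) - 3sin(4ξ) term by term: c_2=1, c_4=-3.
Hence u(ξ,τ) = exp(-8τ)sin(2ξ) - 3exp(-32τ)sin(4ξ).
Transform back: θ(ξ,τ) = exp(ξ)u(ξ,τ).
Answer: θ(ξ, τ) = exp(ξ)exp(-8τ)sin(2ξ) - 3exp(ξ)exp(-32τ)sin(4ξ)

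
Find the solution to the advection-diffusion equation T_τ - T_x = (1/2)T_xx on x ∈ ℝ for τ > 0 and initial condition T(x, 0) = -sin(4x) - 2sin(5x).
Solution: Change to a moving frame: let η = x + τ, σ = τ and write T(x,τ) = u(η,σ).
By the chain rule T_τ = u_σ + u_η, T_x = u_η, T_xx = u_ηη.
Then T_τ - T_x = u_σ: the advection term cancels and the PDE becomes the heat equation u_σ = (1/2)u_ηη on η ∈ ℝ.
Initial data: u(η,0) = T(η,0) = -sin(4η) - 2sin(5η).
On η ∈ ℝ each mode satisfies (sin(nη))″ = -n² sin(nη), so exp(-n²σ/2) sin(nη) solves the heat equation; by superposition u(η,σ) = Σ c_n exp(-n²σ/2) sin(nη).
Reading off the coefficients: c_4=-1, c_5=-2, so u(η,σ) = -exp(-8σ)sin(4η) - 2exp(-25σ/2)sin(5η).
Substituting back η = x + τ, σ = τ: T(x,τ) = u(x + τ, τ).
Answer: T(x, τ) = -exp(-8τ)sin(4x + 4τ) - 2exp(-25τ/2)sin(5x + 5τ)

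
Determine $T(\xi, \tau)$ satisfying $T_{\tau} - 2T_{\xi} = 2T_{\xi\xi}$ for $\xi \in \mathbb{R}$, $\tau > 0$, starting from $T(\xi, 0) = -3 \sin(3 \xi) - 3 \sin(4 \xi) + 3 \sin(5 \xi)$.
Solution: Change to a moving frame: let $\eta = \xi + 2\tau$, $\sigma = \tau$ and write $T(\xi,\tau) = u(\eta,\sigma)$.
By the chain rule $T_{\tau} = u_{\sigma} + 2u_{\eta}$, $T_{\xi} = u_{\eta}$, $T_{\xi\xi} = u_{\eta\eta}$.
Then $T_{\tau} - 2T_{\xi} = u_{\sigma}$: the advection term cancels and the PDE becomes the heat equation $u_{\sigma} = 2u_{\eta\eta}$ on $\eta \in \mathbb{R}$.
Initial data: $u(\eta,0) = T(\eta,0) = -3 \sin(3 \eta) - 3 \sin(4 \eta) + 3 \sin(5 \eta)$.
On $\eta \in \mathbb{R}$ each mode satisfies $(\sin(n\eta))'' = -n^2 \sin(n\eta)$, so $e^{-2n^2\sigma} \sin(n\eta)$ solves the heat equation; by superposition $u(\eta,\sigma) = \sum c_n e^{-2n^2\sigma} \sin(n\eta)$.
Reading off the coefficients: $c_3=-3, c_4=-3, c_5=3$, so $u(\eta,\sigma) = -3 e^{-18 \sigma} \sin(3 \eta) - 3 e^{-32 \sigma} \sin(4 \eta) + 3 e^{-50 \sigma} \sin(5 \eta)$.
Substituting back $\eta = \xi + 2\tau$, $\sigma = \tau$: $T(\xi,\tau) = u(\xi + 2\tau, \tau)$.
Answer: $T(\xi, \tau) = -3 e^{-18 \tau} \sin(6 \tau + 3 \xi) - 3 e^{-32 \tau} \sin(8 \tau + 4 \xi) + 3 e^{-50 \tau} \sin(10 \tau + 5 \xi)$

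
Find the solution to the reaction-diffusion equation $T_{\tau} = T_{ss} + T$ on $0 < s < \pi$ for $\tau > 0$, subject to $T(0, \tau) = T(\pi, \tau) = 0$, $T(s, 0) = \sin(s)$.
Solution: Substitute $T = e^{\tau}u$.
Then $T_{\tau} = e^{\tau}(u_{\tau} + u)$, $T_{ss} = e^{\tau}u_{ss}$; substituting and dividing by $e^{\tau}$, the lower-order terms cancel: $u_{\tau} = u_{ss}$ (standard heat equation).
Data for $u$: $u(s,0) = T(s,0) = \sin(s)$. The boundary conditions carry over: $u(0,\tau) = u(\pi,\tau) = 0$.
Separating variables: $u = \sum c_n e^{-n^2\tau} \sin(ns)$. From $u(s,0) = \sin(s)$: $c_1=1$.
So $u(s,\tau) = e^{-\tau} \sin(s)$, and $T(s,\tau) = e^{\tau}u(s,\tau)$.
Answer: $T(s, \tau) = \sin(s)$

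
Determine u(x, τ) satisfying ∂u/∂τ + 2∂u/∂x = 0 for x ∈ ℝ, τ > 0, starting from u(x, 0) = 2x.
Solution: By characteristics (dx/dτ = 2), u(x,τ) = f(x - 2τ) with f = u(·, 0).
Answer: u(x, τ) = 2x - 4τ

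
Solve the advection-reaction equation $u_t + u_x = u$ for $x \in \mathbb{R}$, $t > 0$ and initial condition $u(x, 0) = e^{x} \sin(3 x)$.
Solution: Substitute $u = e^{x}w$, i.e. $w = e^{-x}u$.
By the product rule, $u_x = e^{x}(w_x + w)$, $u_t = e^{x}w_t$.
Substituting into the PDE and dividing by $e^{x}$: $w_t + (w_x + w) = w$.
The lower-order terms cancel, leaving the standard advection equation $w_t + w_x = 0$.
Initial data for $w$: $w(x,0) = e^{-x}u(x,0) = \sin(3 x)$.
Solve for $w$:
  By method of characteristics (waves move right with speed 1):
  Along characteristics $x - t =$ const, $w$ is constant, so $w(x,t) = f(x - t)$ with $f = w( \cdot , 0)$.
Hence $w(x,t) = - \sin(3 t - 3 x)$.
Transform back: $u(x,t) = e^{x}w(x,t)$.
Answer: $u(x, t) = - e^{x} \sin(3 t - 3 x)$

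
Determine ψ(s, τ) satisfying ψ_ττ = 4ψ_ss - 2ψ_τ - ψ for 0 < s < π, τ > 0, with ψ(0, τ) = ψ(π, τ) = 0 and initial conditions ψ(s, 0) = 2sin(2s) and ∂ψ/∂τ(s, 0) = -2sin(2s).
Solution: Substitute ψ = exp(-τ)u, i.e. u = exp(τ)ψ.
By the product rule, ψ_τ = exp(-τ)(u_τ - u), ψ_ττ = exp(-τ)(u_ττ - 2u_τ + u), ψ_ss = exp(-τ)u_ss.
Substituting into the PDE and dividing by exp(-τ): u_ττ - 2u_τ + u = 4u_ss - 2(u_τ - u) - u.
The lower-order terms cancel, leaving the standard wave equation u_ττ = 4u_ss.
Initial data for u: u(s,0) = ψ(s,0) = 2sin(2s); u_τ(s,0) = ψ_τ(s,0) + ψ(s,0) = 0. The boundary conditions carry over: u(0,τ) = u(π,τ) = 0.
Solve for u:
  Using separation of variables u = X(s)T(τ):
  Eigenfunctions: sin(ns), n = 1, 2, 3, ...
  General solution: u(s, τ) = Σ [A_n cos(2n τ) + B_n sin(2n τ)] sin(ns)
  From u(s,0) = 2sin(2s): A_2=2. From u_τ(s,0) = 0: all B_n = 0.
Hence u(s,τ) = 2sin(2s)cos(4τ).
Transform back: ψ(s,τ) = exp(-τ)u(s,τ).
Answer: ψ(s, τ) = 2exp(-τ)sin(2s)cos(4τ)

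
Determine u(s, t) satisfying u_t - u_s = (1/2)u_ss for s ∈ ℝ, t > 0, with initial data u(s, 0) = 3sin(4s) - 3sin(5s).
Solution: Moving frame: η = s + t, σ = t, u = w(η,σ), so u_t = w_σ + w_η and u_ss = w_ηη.
Hence u_t - u_s = w_σ and the PDE becomes the heat equation w_σ = (1/2)w_ηη on η ∈ ℝ.
Initial data: w(η,0) = u(η,0) = 3sin(4η) - 3sin(5η). Each mode sin(nη) decays as exp(-n²σ/2) on ℝ, so w(η,σ) = Σ c_n exp(-n²σ/2) sin(nη) with c_4=3, c_5=-3: w(η,σ) = 3exp(-8σ)sin(4η) - 3exp(-25σ/2)sin(5η).
Substituting back: u(s,t) = w(s + t, t).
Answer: u(s, t) = 3exp(-8t)sin(4s + 4t) - 3exp(-25t/2)sin(5s + 5t)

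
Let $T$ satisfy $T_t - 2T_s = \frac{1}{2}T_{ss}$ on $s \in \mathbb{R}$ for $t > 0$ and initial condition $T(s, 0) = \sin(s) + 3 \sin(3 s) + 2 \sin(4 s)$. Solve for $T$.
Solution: Moving frame: $\eta = s + 2t$, $\sigma = t$, $T = u(\eta,\sigma)$, so $T_t = u_{\sigma} + 2u_{\eta}$ and $T_{ss} = u_{\eta\eta}$.
Hence $T_t - 2T_s = u_{\sigma}$ and the PDE becomes the heat equation $u_{\sigma} = \frac{1}{2}u_{\eta\eta}$ on $\eta \in \mathbb{R}$.
Initial data: $u(\eta,0) = T(\eta,0) = \sin(\eta) + 3 \sin(3 \eta) + 2 \sin(4 \eta)$. Each mode $\sin(n\eta)$ decays as $e^{-n^2\sigma/2}$ on $\mathbb{R}$, so $u(\eta,\sigma) = \sum c_n e^{-n^2\sigma/2} \sin(n\eta)$ with $c_1=1, c_3=3, c_4=2$: $u(\eta,\sigma) = 2 e^{-8 \sigma} \sin(4 \eta) + e^{-\sigma/2} \sin(\eta) + 3 e^{-9 \sigma/2} \sin(3 \eta)$.
Substituting back: $T(s,t) = u(s + 2t, t)$.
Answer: $T(s, t) = 2 e^{-8 t} \sin(4 s + 8 t) + e^{-t/2} \sin(s + 2 t) + 3 e^{-9 t/2} \sin(3 s + 6 t)$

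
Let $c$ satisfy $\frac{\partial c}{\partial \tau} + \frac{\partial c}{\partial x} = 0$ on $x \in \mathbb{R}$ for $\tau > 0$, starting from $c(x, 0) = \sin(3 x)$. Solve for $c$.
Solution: By characteristics ($dx/d\tau = 1$), $c(x,\tau) = f(x - \tau)$ with $f = c( \cdot , 0)$.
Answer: $c(x, \tau) = - \sin(3 \tau - 3 x)$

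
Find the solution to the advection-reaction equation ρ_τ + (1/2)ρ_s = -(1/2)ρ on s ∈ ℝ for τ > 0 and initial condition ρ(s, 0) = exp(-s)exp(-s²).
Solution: Substitute ρ = exp(-s)u.
Then ρ_s = exp(-s)(u_s - u), ρ_τ = exp(-s)u_τ; substituting and dividing by exp(-s), the lower-order terms cancel: u_τ + (1/2)u_s = 0 (standard advection equation).
Data for u: u(s,0) = exp(s)ρ(s,0) = exp(-s²).
By characteristics (ds/dτ = 1/2), u(s,τ) = f(s - (1/2)τ) with f = u(·, 0).
So u(s,τ) = exp(-(s - τ/2)²), and ρ(s,τ) = exp(-s)u(s,τ).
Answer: ρ(s, τ) = exp(-s)exp(-(s - τ/2)²)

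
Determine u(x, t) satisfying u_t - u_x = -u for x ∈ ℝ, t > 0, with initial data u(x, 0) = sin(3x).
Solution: Substitute u = exp(-t)w, i.e. w = exp(t)u.
By the product rule, u_t = exp(-t)(w_t - w), u_x = exp(-t)w_x.
Substituting into the PDE and dividing by exp(-t): w_t - w - w_x = -w.
The lower-order terms cancel, leaving the standard advection equation w_t - w_x = 0.
Initial data for w: w(x,0) = u(x,0) = sin(3x).
Solve for w:
  By method of characteristics (waves move left with speed 1):
  Along characteristics x + t = const, w is constant, so w(x,t) = f(x + t) with f = w(·, 0).
Hence w(x,t) = sin(3t + 3x).
Transform back: u(x,t) = exp(-t)w(x,t).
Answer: u(x, t) = exp(-t)sin(3t + 3x)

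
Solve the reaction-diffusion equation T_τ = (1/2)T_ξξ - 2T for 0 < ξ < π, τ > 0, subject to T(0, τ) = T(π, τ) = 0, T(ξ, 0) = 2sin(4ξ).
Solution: Substitute T = exp(-2τ)u.
Then T_τ = exp(-2τ)(u_τ - 2u), T_ξξ = exp(-2τ)u_ξξ; substituting and dividing by exp(-2τ), the lower-order terms cancel: u_τ = (1/2)u_ξξ (standard heat equation).
Data for u: u(ξ,0) = T(ξ,0) = 2sin(4ξ). The boundary conditions carry over: u(0,τ) = u(π,τ) = 0.
Separating variables: u = Σ c_n exp(-n²τ/2) sin(nξ). From u(ξ,0) = 2sin(4ξ): c_4=2.
So u(ξ,τ) = 2exp(-8τ)sin(4ξ), and T(ξ,τ) = exp(-2τ)u(ξ,τ).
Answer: T(ξ, τ) = 2exp(-10τ)sin(4ξ)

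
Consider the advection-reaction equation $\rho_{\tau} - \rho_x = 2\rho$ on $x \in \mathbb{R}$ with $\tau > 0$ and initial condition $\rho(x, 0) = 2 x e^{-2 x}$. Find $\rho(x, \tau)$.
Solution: Substitute $\rho = e^{-2x}u$, i.e. $u = e^{2x}\rho$.
By the product rule, $\rho_x = e^{-2x}(u_x - 2u)$, $\rho_{\tau} = e^{-2x}u_{\tau}$.
Substituting into the PDE and dividing by $e^{-2x}$: $u_{\tau} - (u_x - 2u) = 2u$.
The lower-order terms cancel, leaving the standard advection equation $u_{\tau} - u_x = 0$.
Initial data for $u$: $u(x,0) = e^{2x}\rho(x,0) = 2 x$.
Solve for $u$:
  By method of characteristics (waves move left with speed 1):
  Along characteristics $x + \tau =$ const, $u$ is constant, so $u(x,\tau) = f(x + \tau)$ with $f = u( \cdot , 0)$.
Hence $u(x,\tau) = 2 x + 2 \tau$.
Transform back: $\rho(x,\tau) = e^{-2x}u(x,\tau)$.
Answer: $\rho(x, \tau) = 2 \tau e^{-2 x} + 2 x e^{-2 x}$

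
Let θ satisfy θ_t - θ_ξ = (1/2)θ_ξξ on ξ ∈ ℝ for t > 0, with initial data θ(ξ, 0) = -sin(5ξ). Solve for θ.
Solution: Moving frame: η = ξ + t, σ = t, θ = u(η,σ), so θ_t = u_σ + u_η and θ_ξξ = u_ηη.
Hence θ_t - θ_ξ = u_σ and the PDE becomes the heat equation u_σ = (1/2)u_ηη on η ∈ ℝ.
Initial data: u(η,0) = θ(η,0) = -sin(5η). Each mode sin(nη) decays as exp(-n²σ/2) on ℝ, so u(η,σ) = Σ c_n exp(-n²σ/2) sin(nη) with c_5=-1: u(η,σ) = -exp(-25σ/2)sin(5η).
Substituting back: θ(ξ,t) = u(ξ + t, t).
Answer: θ(ξ, t) = -exp(-25t/2)sin(5t + 5ξ)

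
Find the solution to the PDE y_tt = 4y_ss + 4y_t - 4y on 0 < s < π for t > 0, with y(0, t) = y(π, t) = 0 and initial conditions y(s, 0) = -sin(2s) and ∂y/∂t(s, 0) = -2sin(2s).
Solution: Substitute y = exp(2t)u.
Then y_t = exp(2t)(u_t + 2u), y_tt = exp(2t)(u_tt + 4u_t + 4u), y_ss = exp(2t)u_ss; substituting and dividing by exp(2t), the lower-order terms cancel: u_tt = 4u_ss (standard wave equation).
Data for u: u(s,0) = y(s,0) = -sin(2s); u_t(s,0) = y_t(s,0) - 2y(s,0) = 0. The boundary conditions carry over: u(0,t) = u(π,t) = 0.
Separating variables: u = Σ [A_n cos(ω_n t) + B_n sin(ω_n t)] sin(ns), ω_n = 2n. From ICs: A_2=-1.
So u(s,t) = -sin(2s)cos(4t), and y(s,t) = exp(2t)u(s,t).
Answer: y(s, t) = -exp(2t)sin(2s)cos(4t)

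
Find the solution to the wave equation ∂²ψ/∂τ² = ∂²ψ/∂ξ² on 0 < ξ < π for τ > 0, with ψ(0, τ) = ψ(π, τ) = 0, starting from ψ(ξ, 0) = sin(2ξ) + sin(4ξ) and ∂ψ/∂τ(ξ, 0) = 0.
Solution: Using separation of variables ψ = X(ξ)T(τ):
Eigenfunctions: sin(nξ), n = 1, 2, 3, ...
General solution: ψ(ξ, τ) = Σ [A_n cos(n τ) + B_n sin(n τ)] sin(nξ)
From ψ(ξ,0) = sin(2ξ) + sin(4ξ): A_2=1, A_4=1. From ψ_τ(ξ,0) = 0: all B_n = 0.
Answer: ψ(ξ, τ) = sin(2ξ)cos(2τ) + sin(4ξ)cos(4τ)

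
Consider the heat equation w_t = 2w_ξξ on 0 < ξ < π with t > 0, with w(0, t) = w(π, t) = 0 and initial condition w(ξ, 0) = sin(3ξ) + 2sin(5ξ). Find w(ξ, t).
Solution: Separating variables: w = Σ c_n exp(-2n²t) sin(nξ). From w(ξ,0) = sin(3ξ) + 2sin(5ξ): c_3=1, c_5=2.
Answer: w(ξ, t) = exp(-18t)sin(3ξ) + 2exp(-50t)sin(5ξ)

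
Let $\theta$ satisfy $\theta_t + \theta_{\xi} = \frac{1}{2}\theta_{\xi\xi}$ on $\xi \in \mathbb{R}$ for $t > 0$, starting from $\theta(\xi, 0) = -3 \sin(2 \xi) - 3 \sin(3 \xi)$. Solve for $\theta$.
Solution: Moving frame: $\eta = \xi - t$, $\sigma = t$, $\theta = u(\eta,\sigma)$, so $\theta_t = u_{\sigma} - u_{\eta}$ and $\theta_{\xi\xi} = u_{\eta\eta}$.
Hence $\theta_t + \theta_{\xi} = u_{\sigma}$ and the PDE becomes the heat equation $u_{\sigma} = \frac{1}{2}u_{\eta\eta}$ on $\eta \in \mathbb{R}$.
Initial data: $u(\eta,0) = \theta(\eta,0) = -3 \sin(2 \eta) - 3 \sin(3 \eta)$. Each mode $\sin(n\eta)$ decays as $e^{-n^2\sigma/2}$ on $\mathbb{R}$, so $u(\eta,\sigma) = \sum c_n e^{-n^2\sigma/2} \sin(n\eta)$ with $c_2=-3, c_3=-3$: $u(\eta,\sigma) = -3 e^{-2 \sigma} \sin(2 \eta) - 3 e^{-9 \sigma/2} \sin(3 \eta)$.
Substituting back: $\theta(\xi,t) = u(\xi - t, t)$.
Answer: $\theta(\xi, t) = -3 e^{-2 t} \sin(2 \xi - 2 t) - 3 e^{-9 t/2} \sin(3 \xi - 3 t)$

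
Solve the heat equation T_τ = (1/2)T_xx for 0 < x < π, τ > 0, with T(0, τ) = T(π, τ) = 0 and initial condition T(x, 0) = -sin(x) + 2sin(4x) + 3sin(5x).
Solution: Using separation of variables T = X(x)G(τ):
Eigenfunctions: sin(nx), n = 1, 2, 3, ...
General solution: T(x, τ) = Σ c_n sin(nx) exp(-n² τ/2)
Matching T(x,0) = -sin(x) + 2sin(4x) + 3sin(5x) term by term: c_1=-1, c_4=2, c_5=3.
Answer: T(x, τ) = 2exp(-8τ)sin(4x) - exp(-τ/2)sin(x) + 3exp(-25τ/2)sin(5x)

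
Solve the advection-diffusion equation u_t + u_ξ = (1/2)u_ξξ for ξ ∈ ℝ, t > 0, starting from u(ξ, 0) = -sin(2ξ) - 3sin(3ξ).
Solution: Moving frame: η = ξ - t, σ = t, u = w(η,σ), so u_t = w_σ - w_η and u_ξξ = w_ηη.
Hence u_t + u_ξ = w_σ and the PDE becomes the heat equation w_σ = (1/2)w_ηη on η ∈ ℝ.
Initial data: w(η,0) = u(η,0) = -sin(2η) - 3sin(3η). Each mode sin(nη) decays as exp(-n²σ/2) on ℝ, so w(η,σ) = Σ c_n exp(-n²σ/2) sin(nη) with c_2=-1, c_3=-3: w(η,σ) = -exp(-2σ)sin(2η) - 3exp(-9σ/2)sin(3η).
Substituting back: u(ξ,t) = w(ξ - t, t).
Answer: u(ξ, t) = exp(-2t)sin(2t - 2ξ) + 3exp(-9t/2)sin(3t - 3ξ)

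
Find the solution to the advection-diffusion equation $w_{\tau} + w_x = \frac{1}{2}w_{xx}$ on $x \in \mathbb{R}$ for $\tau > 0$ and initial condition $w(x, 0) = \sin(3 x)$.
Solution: Change to a moving frame: let $\eta = x - \tau$, $\sigma = \tau$ and write $w(x,\tau) = u(\eta,\sigma)$.
By the chain rule $w_{\tau} = u_{\sigma} - u_{\eta}$, $w_x = u_{\eta}$, $w_{xx} = u_{\eta\eta}$.
Then $w_{\tau} + w_x = u_{\sigma}$: the advection term cancels and the PDE becomes the heat equation $u_{\sigma} = \frac{1}{2}u_{\eta\eta}$ on $\eta \in \mathbb{R}$.
Initial data: $u(\eta,0) = w(\eta,0) = \sin(3 \eta)$.
On $\eta \in \mathbb{R}$ each mode satisfies $(\sin(n\eta))'' = -n^2 \sin(n\eta)$, so $e^{-n^2\sigma/2} \sin(n\eta)$ solves the heat equation; by superposition $u(\eta,\sigma) = \sum c_n e^{-n^2\sigma/2} \sin(n\eta)$.
Reading off the coefficients: $c_3=1$, so $u(\eta,\sigma) = e^{-9 \sigma/2} \sin(3 \eta)$.
Substituting back $\eta = x - \tau$, $\sigma = \tau$: $w(x,\tau) = u(x - \tau, \tau)$.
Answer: $w(x, \tau) = - e^{-9 \tau/2} \sin(3 \tau - 3 x)$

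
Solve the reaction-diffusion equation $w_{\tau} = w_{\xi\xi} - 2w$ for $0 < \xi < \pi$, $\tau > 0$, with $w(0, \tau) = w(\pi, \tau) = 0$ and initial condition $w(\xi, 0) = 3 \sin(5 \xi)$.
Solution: Substitute $w = e^{-2\tau}u$, i.e. $u = e^{2\tau}w$.
By the product rule, $w_{\tau} = e^{-2\tau}(u_{\tau} - 2u)$, $w_{\xi\xi} = e^{-2\tau}u_{\xi\xi}$.
Substituting into the PDE and dividing by $e^{-2\tau}$: $u_{\tau} - 2u = u_{\xi\xi} - 2u$.
The lower-order terms cancel, leaving the standard heat equation $u_{\tau} = u_{\xi\xi}$.
Initial data for $u$: $u(\xi,0) = w(\xi,0) = 3 \sin(5 \xi)$. The boundary conditions carry over: $u(0,\tau) = u(\pi,\tau) = 0$.
Solve for $u$:
  Using separation of variables $u = X(\xi)T(\tau)$:
  Eigenfunctions: $\sin(n\xi)$, $n = 1, 2, 3, \ldots$
  General solution: $u(\xi, \tau) = \sum c_n \sin(n\xi) e^{-n^2 \tau}$
  Matching $u(\xi,0) = 3 \sin(5 \xi)$ term by term: $c_5=3$.
Hence $u(\xi,\tau) = 3 e^{-25 \tau} \sin(5 \xi)$.
Transform back: $w(\xi,\tau) = e^{-2\tau}u(\xi,\tau)$.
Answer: $w(\xi, \tau) = 3 e^{-27 \tau} \sin(5 \xi)$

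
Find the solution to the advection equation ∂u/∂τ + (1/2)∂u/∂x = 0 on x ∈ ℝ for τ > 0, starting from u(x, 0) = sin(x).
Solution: By method of characteristics (waves move right with speed 1/2):
Along characteristics x - (1/2)τ = const, u is constant, so u(x,τ) = f(x - (1/2)τ) with f = u(·, 0).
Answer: u(x, τ) = sin(x - τ/2)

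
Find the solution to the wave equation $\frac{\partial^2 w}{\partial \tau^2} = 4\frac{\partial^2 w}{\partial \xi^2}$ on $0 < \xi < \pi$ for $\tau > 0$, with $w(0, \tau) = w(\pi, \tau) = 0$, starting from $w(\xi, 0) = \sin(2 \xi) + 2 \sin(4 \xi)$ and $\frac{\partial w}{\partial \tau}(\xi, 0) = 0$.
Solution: Separating variables: $w = \sum [A_n \cos(\omega_n \tau) + B_n \sin(\omega_n \tau)] \sin(n\xi)$, $\omega_n = 2n$. From ICs: $A_2=1, A_4=2$.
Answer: $w(\xi, \tau) = \sin(2 \xi) \cos(4 \tau) + 2 \sin(4 \xi) \cos(8 \tau)$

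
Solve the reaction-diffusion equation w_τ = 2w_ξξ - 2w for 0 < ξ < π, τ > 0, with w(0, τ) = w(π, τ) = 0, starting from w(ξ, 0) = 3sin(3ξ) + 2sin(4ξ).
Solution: Substitute w = exp(-2τ)u.
Then w_τ = exp(-2τ)(u_τ - 2u), w_ξξ = exp(-2τ)u_ξξ; substituting and dividing by exp(-2τ), the lower-order terms cancel: u_τ = 2u_ξξ (standard heat equation).
Data for u: u(ξ,0) = w(ξ,0) = 3sin(3ξ) + 2sin(4ξ). The boundary conditions carry over: u(0,τ) = u(π,τ) = 0.
Separating variables: u = Σ c_n exp(-2n²τ) sin(nξ). From u(ξ,0) = 3sin(3ξ) + 2sin(4ξ): c_3=3, c_4=2.
So u(ξ,τ) = 3exp(-18τ)sin(3ξ) + 2exp(-32τ)sin(4ξ), and w(ξ,τ) = exp(-2τ)u(ξ,τ).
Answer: w(ξ, τ) = 3exp(-20τ)sin(3ξ) + 2exp(-34τ)sin(4ξ)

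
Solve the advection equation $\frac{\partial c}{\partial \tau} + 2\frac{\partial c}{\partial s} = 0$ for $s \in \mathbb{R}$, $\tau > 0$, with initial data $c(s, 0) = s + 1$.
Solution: By characteristics ($ds/d\tau = 2$), $c(s,\tau) = f(s - 2\tau)$ with $f = c( \cdot , 0)$.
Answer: $c(s, \tau) = -2 \tau + s + 1$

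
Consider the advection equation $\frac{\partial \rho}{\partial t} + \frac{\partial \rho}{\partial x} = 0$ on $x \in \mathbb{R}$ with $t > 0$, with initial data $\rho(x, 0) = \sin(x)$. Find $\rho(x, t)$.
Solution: By method of characteristics (waves move right with speed 1):
Along characteristics $x - t =$ const, $\rho$ is constant, so $\rho(x,t) = f(x - t)$ with $f = \rho( \cdot , 0)$.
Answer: $\rho(x, t) = - \sin(t - x)$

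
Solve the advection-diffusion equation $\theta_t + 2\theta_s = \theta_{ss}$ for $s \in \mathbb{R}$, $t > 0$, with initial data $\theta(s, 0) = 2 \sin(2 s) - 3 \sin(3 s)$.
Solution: Moving frame: $\eta = s - 2t$, $\sigma = t$, $\theta = u(\eta,\sigma)$, so $\theta_t = u_{\sigma} - 2u_{\eta}$ and $\theta_{ss} = u_{\eta\eta}$.
Hence $\theta_t + 2\theta_s = u_{\sigma}$ and the PDE becomes the heat equation $u_{\sigma} = u_{\eta\eta}$ on $\eta \in \mathbb{R}$.
Initial data: $u(\eta,0) = \theta(\eta,0) = 2 \sin(2 \eta) - 3 \sin(3 \eta)$. Each mode $\sin(n\eta)$ decays as $e^{-n^2\sigma}$ on $\mathbb{R}$, so $u(\eta,\sigma) = \sum c_n e^{-n^2\sigma} \sin(n\eta)$ with $c_2=2, c_3=-3$: $u(\eta,\sigma) = 2 e^{-4 \sigma} \sin(2 \eta) - 3 e^{-9 \sigma} \sin(3 \eta)$.
Substituting back: $\theta(s,t) = u(s - 2t, t)$.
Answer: $\theta(s, t) = 2 e^{-4 t} \sin(2 s - 4 t) - 3 e^{-9 t} \sin(3 s - 6 t)$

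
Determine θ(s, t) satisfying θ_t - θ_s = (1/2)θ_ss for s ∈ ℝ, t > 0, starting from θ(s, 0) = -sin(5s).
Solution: Moving frame: η = s + t, σ = t, θ = u(η,σ), so θ_t = u_σ + u_η and θ_ss = u_ηη.
Hence θ_t - θ_s = u_σ and the PDE becomes the heat equation u_σ = (1/2)u_ηη on η ∈ ℝ.
Initial data: u(η,0) = θ(η,0) = -sin(5η). Each mode sin(nη) decays as exp(-n²σ/2) on ℝ, so u(η,σ) = Σ c_n exp(-n²σ/2) sin(nη) with c_5=-1: u(η,σ) = -exp(-25σ/2)sin(5η).
Substituting back: θ(s,t) = u(s + t, t).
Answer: θ(s, t) = -exp(-25t/2)sin(5s + 5t)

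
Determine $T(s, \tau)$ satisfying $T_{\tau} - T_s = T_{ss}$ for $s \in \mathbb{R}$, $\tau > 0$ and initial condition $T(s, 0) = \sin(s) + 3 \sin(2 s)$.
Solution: Change to a moving frame: let $\eta = s + \tau$, $\sigma = \tau$ and write $T(s,\tau) = u(\eta,\sigma)$.
By the chain rule $T_{\tau} = u_{\sigma} + u_{\eta}$, $T_s = u_{\eta}$, $T_{ss} = u_{\eta\eta}$.
Then $T_{\tau} - T_s = u_{\sigma}$: the advection term cancels and the PDE becomes the heat equation $u_{\sigma} = u_{\eta\eta}$ on $\eta \in \mathbb{R}$.
Initial data: $u(\eta,0) = T(\eta,0) = \sin(\eta) + 3 \sin(2 \eta)$.
On $\eta \in \mathbb{R}$ each mode satisfies $(\sin(n\eta))'' = -n^2 \sin(n\eta)$, so $e^{-n^2\sigma} \sin(n\eta)$ solves the heat equation; by superposition $u(\eta,\sigma) = \sum c_n e^{-n^2\sigma} \sin(n\eta)$.
Reading off the coefficients: $c_1=1, c_2=3$, so $u(\eta,\sigma) = e^{-\sigma} \sin(\eta) + 3 e^{-4 \sigma} \sin(2 \eta)$.
Substituting back $\eta = s + \tau$, $\sigma = \tau$: $T(s,\tau) = u(s + \tau, \tau)$.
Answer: $T(s, \tau) = e^{-\tau} \sin(\tau + s) + 3 e^{-4 \tau} \sin(2 \tau + 2 s)$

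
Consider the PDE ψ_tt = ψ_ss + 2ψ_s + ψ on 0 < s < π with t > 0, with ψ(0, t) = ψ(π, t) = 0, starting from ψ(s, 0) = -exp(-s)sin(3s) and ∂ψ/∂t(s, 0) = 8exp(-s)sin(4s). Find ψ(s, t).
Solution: Substitute ψ = exp(-s)u, i.e. u = exp(s)ψ.
By the product rule, ψ_s = exp(-s)(u_s - u), ψ_ss = exp(-s)(u_ss - 2u_s + u), ψ_tt = exp(-s)u_tt.
Substituting into the PDE and dividing by exp(-s): u_tt = (u_ss - 2u_s + u) + 2(u_s - u) + u.
The lower-order terms cancel, leaving the standard wave equation u_tt = u_ss.
Initial data for u: u(s,0) = exp(s)ψ(s,0) = -sin(3s); u_t(s,0) = exp(s)ψ_t(s,0) = 8sin(4s). The boundary conditions carry over: u(0,t) = u(π,t) = 0.
Solve for u:
  Using separation of variables u = X(s)T(t):
  Eigenfunctions: sin(ns), n = 1, 2, 3, ...
  General solution: u(s, t) = Σ [A_n cos(n t) + B_n sin(n t)] sin(ns)
  From u(s,0) = -sin(3s): A_3=-1. From u_t(s,0) = 8sin(4s), using u_t(s,0) = Σ ω_n B_n sin(ns) with ω_n = n: B_4 = 8/4 = 2.
Hence u(s,t) = -sin(3s)cos(3t) + 2sin(4s)sin(4t).
Transform back: ψ(s,t) = exp(-s)u(s,t).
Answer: ψ(s, t) = -exp(-s)sin(3s)cos(3t) + 2exp(-s)sin(4s)sin(4t)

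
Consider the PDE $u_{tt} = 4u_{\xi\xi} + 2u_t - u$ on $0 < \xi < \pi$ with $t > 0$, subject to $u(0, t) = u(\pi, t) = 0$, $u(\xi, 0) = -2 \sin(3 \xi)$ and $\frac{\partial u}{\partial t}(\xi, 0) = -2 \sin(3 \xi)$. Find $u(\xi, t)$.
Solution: Substitute $u = e^{t}w$.
Then $u_t = e^{t}(w_t + w)$, $u_{tt} = e^{t}(w_{tt} + 2w_t + w)$, $u_{\xi\xi} = e^{t}w_{\xi\xi}$; substituting and dividing by $e^{t}$, the lower-order terms cancel: $w_{tt} = 4w_{\xi\xi}$ (standard wave equation).
Data for $w$: $w(\xi,0) = u(\xi,0) = -2 \sin(3 \xi)$; $w_t(\xi,0) = u_t(\xi,0) - u(\xi,0) = 0$. The boundary conditions carry over: $w(0,t) = w(\pi,t) = 0$.
Separating variables: $w = \sum [A_n \cos(\omega_n t) + B_n \sin(\omega_n t)] \sin(n\xi)$, $\omega_n = 2n$. From ICs: $A_3=-2$.
So $w(\xi,t) = -2 \sin(3 \xi) \cos(6 t)$, and $u(\xi,t) = e^{t}w(\xi,t)$.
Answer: $u(\xi, t) = -2 e^{t} \sin(3 \xi) \cos(6 t)$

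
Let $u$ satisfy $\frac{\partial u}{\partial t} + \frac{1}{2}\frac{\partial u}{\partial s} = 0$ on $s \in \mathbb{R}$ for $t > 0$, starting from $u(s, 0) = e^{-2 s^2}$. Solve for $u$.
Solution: By characteristics ($ds/dt = 1/2$), $u(s,t) = f(s - \frac{1}{2}t)$ with $f = u( \cdot , 0)$.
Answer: $u(s, t) = e^{-2 (s - t/2)^2}$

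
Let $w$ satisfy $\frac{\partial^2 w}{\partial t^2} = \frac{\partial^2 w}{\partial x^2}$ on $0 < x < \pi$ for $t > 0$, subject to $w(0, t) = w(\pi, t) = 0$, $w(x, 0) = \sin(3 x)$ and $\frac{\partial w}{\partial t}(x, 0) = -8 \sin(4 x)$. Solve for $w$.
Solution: Using separation of variables $w = X(x)T(t)$:
Eigenfunctions: $\sin(nx)$, $n = 1, 2, 3, \ldots$
General solution: $w(x, t) = \sum [A_n \cos(n t) + B_n \sin(n t)] \sin(nx)$
From $w(x,0) = \sin(3 x)$: $A_3=1$. From $w_t(x,0) = -8 \sin(4 x)$, using $w_t(x,0) = \sum \omega_n B_n \sin(nx)$ with $\omega_n = n$: $B_4 = (-8)/4 = -2$.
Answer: $w(x, t) = -2 \sin(4 t) \sin(4 x) + \sin(3 x) \cos(3 t)$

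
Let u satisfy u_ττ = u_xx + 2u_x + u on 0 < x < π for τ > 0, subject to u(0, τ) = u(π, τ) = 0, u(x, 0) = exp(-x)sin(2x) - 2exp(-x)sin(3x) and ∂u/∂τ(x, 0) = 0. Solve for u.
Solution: Substitute u = exp(-x)w, i.e. w = exp(x)u.
By the product rule, u_x = exp(-x)(w_x - w), u_xx = exp(-x)(w_xx - 2w_x + w), u_ττ = exp(-x)w_ττ.
Substituting into the PDE and dividing by exp(-x): w_ττ = (w_xx - 2w_x + w) + 2(w_x - w) + w.
The lower-order terms cancel, leaving the standard wave equation w_ττ = w_xx.
Initial data for w: w(x,0) = exp(x)u(x,0) = sin(2x) - 2sin(3x); w_τ(x,0) = exp(x)u_τ(x,0) = 0. The boundary conditions carry over: w(0,τ) = w(π,τ) = 0.
Solve for w:
  Using separation of variables w = X(x)T(τ):
  Eigenfunctions: sin(nx), n = 1, 2, 3, ...
  General solution: w(x, τ) = Σ [A_n cos(n τ) + B_n sin(n τ)] sin(nx)
  From w(x,0) = sin(2x) - 2sin(3x): A_2=1, A_3=-2. From w_τ(x,0) = 0: all B_n = 0.
Hence w(x,τ) = sin(2x)cos(2τ) - 2sin(3x)cos(3τ).
Transform back: u(x,τ) = exp(-x)w(x,τ).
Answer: u(x, τ) = exp(-x)sin(2x)cos(2τ) - 2exp(-x)sin(3x)cos(3τ)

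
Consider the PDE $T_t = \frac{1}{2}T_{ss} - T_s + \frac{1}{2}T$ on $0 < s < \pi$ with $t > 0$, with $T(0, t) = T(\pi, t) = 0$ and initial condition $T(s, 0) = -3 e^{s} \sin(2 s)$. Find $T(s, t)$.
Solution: Substitute $T = e^{s}u$, i.e. $u = e^{-s}T$.
By the product rule, $T_s = e^{s}(u_s + u)$, $T_{ss} = e^{s}(u_{ss} + 2u_s + u)$, $T_t = e^{s}u_t$.
Substituting into the PDE and dividing by $e^{s}$: $u_t = \frac{1}{2}(u_{ss} + 2u_s + u) - (u_s + u) + \frac{1}{2}u$.
The lower-order terms cancel, leaving the standard heat equation $u_t = \frac{1}{2}u_{ss}$.
Initial data for $u$: $u(s,0) = e^{-s}T(s,0) = -3 \sin(2 s)$. The boundary conditions carry over: $u(0,t) = u(\pi,t) = 0$.
Solve for $u$:
  Using separation of variables $u = X(s)G(t)$:
  Eigenfunctions: $\sin(ns)$, $n = 1, 2, 3, \ldots$
  General solution: $u(s, t) = \sum c_n \sin(ns) e^{-n^2 t/2}$
  Matching $u(s,0) = -3 \sin(2 s)$ term by term: $c_2=-3$.
Hence $u(s,t) = -3 e^{-2 t} \sin(2 s)$.
Transform back: $T(s,t) = e^{s}u(s,t)$.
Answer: $T(s, t) = -3 e^{s} e^{-2 t} \sin(2 s)$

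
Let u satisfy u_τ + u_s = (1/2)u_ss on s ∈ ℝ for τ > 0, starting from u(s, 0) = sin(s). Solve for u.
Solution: Moving frame: η = s - τ, σ = τ, u = w(η,σ), so u_τ = w_σ - w_η and u_ss = w_ηη.
Hence u_τ + u_s = w_σ and the PDE becomes the heat equation w_σ = (1/2)w_ηη on η ∈ ℝ.
Initial data: w(η,0) = u(η,0) = sin(η). Each mode sin(nη) decays as exp(-n²σ/2) on ℝ, so w(η,σ) = Σ c_n exp(-n²σ/2) sin(nη) with c_1=1: w(η,σ) = exp(-σ/2)sin(η).
Substituting back: u(s,τ) = w(s - τ, τ).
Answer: u(s, τ) = exp(-τ/2)sin(s - τ)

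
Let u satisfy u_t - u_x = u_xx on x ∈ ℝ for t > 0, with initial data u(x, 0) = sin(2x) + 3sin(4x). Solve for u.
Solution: Moving frame: η = x + t, σ = t, u = w(η,σ), so u_t = w_σ + w_η and u_xx = w_ηη.
Hence u_t - u_x = w_σ and the PDE becomes the heat equation w_σ = w_ηη on η ∈ ℝ.
Initial data: w(η,0) = u(η,0) = sin(2η) + 3sin(4η). Each mode sin(nη) decays as exp(-n²σ) on ℝ, so w(η,σ) = Σ c_n exp(-n²σ) sin(nη) with c_2=1, c_4=3: w(η,σ) = exp(-4σ)sin(2η) + 3exp(-16σ)sin(4η).
Substituting back: u(x,t) = w(x + t, t).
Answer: u(x, t) = exp(-4t)sin(2t + 2x) + 3exp(-16t)sin(4t + 4x)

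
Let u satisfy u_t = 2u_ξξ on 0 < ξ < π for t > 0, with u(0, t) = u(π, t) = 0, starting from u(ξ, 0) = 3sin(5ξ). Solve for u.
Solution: Using separation of variables u = X(ξ)T(t):
Eigenfunctions: sin(nξ), n = 1, 2, 3, ...
General solution: u(ξ, t) = Σ c_n sin(nξ) exp(-2n² t)
Matching u(ξ,0) = 3sin(5ξ) term by term: c_5=3.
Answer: u(ξ, t) = 3exp(-50t)sin(5ξ)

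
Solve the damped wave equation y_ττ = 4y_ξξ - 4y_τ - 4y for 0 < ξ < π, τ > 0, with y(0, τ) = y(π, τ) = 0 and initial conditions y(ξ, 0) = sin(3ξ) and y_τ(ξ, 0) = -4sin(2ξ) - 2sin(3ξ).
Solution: Substitute y = exp(-2τ)u, i.e. u = exp(2τ)y.
By the product rule, y_τ = exp(-2τ)(u_τ - 2u), y_ττ = exp(-2τ)(u_ττ - 4u_τ + 4u), y_ξξ = exp(-2τ)u_ξξ.
Substituting into the PDE and dividing by exp(-2τ): u_ττ - 4u_τ + 4u = 4u_ξξ - 4(u_τ - 2u) - 4u.
The lower-order terms cancel, leaving the standard wave equation u_ττ = 4u_ξξ.
Initial data for u: u(ξ,0) = y(ξ,0) = sin(3ξ); u_τ(ξ,0) = y_τ(ξ,0) + 2y(ξ,0) = -4sin(2ξ). The boundary conditions carry over: u(0,τ) = u(π,τ) = 0.
Solve for u:
  Using separation of variables u = X(ξ)T(τ):
  Eigenfunctions: sin(nξ), n = 1, 2, 3, ...
  General solution: u(ξ, τ) = Σ [A_n cos(2n τ) + B_n sin(2n τ)] sin(nξ)
  From u(ξ,0) = sin(3ξ): A_3=1. From u_τ(ξ,0) = -4sin(2ξ), using u_τ(ξ,0) = Σ ω_n B_n sin(nξ) with ω_n = 2n: B_2 = (-4)/4 = -1.
Hence u(ξ,τ) = -sin(2ξ)sin(4τ) + sin(3ξ)cos(6τ).
Transform back: y(ξ,τ) = exp(-2τ)u(ξ,τ).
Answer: y(ξ, τ) = -exp(-2τ)sin(2ξ)sin(4τ) + exp(-2τ)sin(3ξ)cos(6τ)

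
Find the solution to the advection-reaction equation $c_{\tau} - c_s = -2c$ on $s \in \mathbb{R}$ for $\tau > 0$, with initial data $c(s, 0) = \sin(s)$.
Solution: Substitute $c = e^{-2\tau}u$, i.e. $u = e^{2\tau}c$.
By the product rule, $c_{\tau} = e^{-2\tau}(u_{\tau} - 2u)$, $c_s = e^{-2\tau}u_s$.
Substituting into the PDE and dividing by $e^{-2\tau}$: $u_{\tau} - 2u - u_s = -2u$.
The lower-order terms cancel, leaving the standard advection equation $u_{\tau} - u_s = 0$.
Initial data for $u$: $u(s,0) = c(s,0) = \sin(s)$.
Solve for $u$:
  By method of characteristics (waves move left with speed 1):
  Along characteristics $s + \tau =$ const, $u$ is constant, so $u(s,\tau) = f(s + \tau)$ with $f = u( \cdot , 0)$.
Hence $u(s,\tau) = \sin(s + \tau)$.
Transform back: $c(s,\tau) = e^{-2\tau}u(s,\tau)$.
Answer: $c(s, \tau) = e^{-2 \tau} \sin(\tau + s)$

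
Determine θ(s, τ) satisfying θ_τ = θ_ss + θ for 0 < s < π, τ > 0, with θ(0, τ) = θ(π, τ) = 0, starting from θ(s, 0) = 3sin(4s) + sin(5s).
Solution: Substitute θ = exp(τ)u, i.e. u = exp(-τ)θ.
By the product rule, θ_τ = exp(τ)(u_τ + u), θ_ss = exp(τ)u_ss.
Substituting into the PDE and dividing by exp(τ): u_τ + u = u_ss + u.
The lower-order terms cancel, leaving the standard heat equation u_τ = u_ss.
Initial data for u: u(s,0) = θ(s,0) = 3sin(4s) + sin(5s). The boundary conditions carry over: u(0,τ) = u(π,τ) = 0.
Solve for u:
  Using separation of variables u = X(s)G(τ):
  Eigenfunctions: sin(ns), n = 1, 2, 3, ...
  General solution: u(s, τ) = Σ c_n sin(ns) exp(-n² τ)
  Matching u(s,0) = 3sin(4s) + sin(5s) term by term: c_4=3, c_5=1.
Hence u(s,τ) = 3exp(-16τ)sin(4s) + exp(-25τ)sin(5s).
Transform back: θ(s,τ) = exp(τ)u(s,τ).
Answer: θ(s, τ) = 3exp(-15τ)sin(4s) + exp(-24τ)sin(5s)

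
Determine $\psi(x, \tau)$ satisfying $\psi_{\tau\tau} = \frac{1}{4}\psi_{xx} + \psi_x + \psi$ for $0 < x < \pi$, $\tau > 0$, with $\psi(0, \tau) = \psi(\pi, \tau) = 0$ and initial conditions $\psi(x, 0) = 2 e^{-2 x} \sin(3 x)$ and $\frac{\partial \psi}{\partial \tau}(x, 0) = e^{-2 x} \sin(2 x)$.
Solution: Substitute $\psi = e^{-2x}u$, i.e. $u = e^{2x}\psi$.
By the product rule, $\psi_x = e^{-2x}(u_x - 2u)$, $\psi_{xx} = e^{-2x}(u_{xx} - 4u_x + 4u)$, $\psi_{\tau\tau} = e^{-2x}u_{\tau\tau}$.
Substituting into the PDE and dividing by $e^{-2x}$: $u_{\tau\tau} = \frac{1}{4}(u_{xx} - 4u_x + 4u) + (u_x - 2u) + u$.
The lower-order terms cancel, leaving the standard wave equation $u_{\tau\tau} = \frac{1}{4}u_{xx}$.
Initial data for $u$: $u(x,0) = e^{2x}\psi(x,0) = 2 \sin(3 x)$; $u_{\tau}(x,0) = e^{2x}\psi_{\tau}(x,0) = \sin(2 x)$. The boundary conditions carry over: $u(0,\tau) = u(\pi,\tau) = 0$.
Solve for $u$:
  Using separation of variables $u = X(x)T(\tau)$:
  Eigenfunctions: $\sin(nx)$, $n = 1, 2, 3, \ldots$
  General solution: $u(x, \tau) = \sum [A_n \cos(n \tau/2) + B_n \sin(n \tau/2)] \sin(nx)$
  From $u(x,0) = 2 \sin(3 x)$: $A_3=2$. From $u_{\tau}(x,0) = \sin(2 x)$, using $u_{\tau}(x,0) = \sum \omega_n B_n \sin(nx)$ with $\omega_n = n/2$: $B_2 = 1/1 = 1$.
Hence $u(x,\tau) = \sin(2 x) \sin(\tau) + 2 \sin(3 x) \cos(3 \tau/2)$.
Transform back: $\psi(x,\tau) = e^{-2x}u(x,\tau)$.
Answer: $\psi(x, \tau) = e^{-2 x} \sin(\tau) \sin(2 x) + 2 e^{-2 x} \sin(3 x) \cos(3 \tau/2)$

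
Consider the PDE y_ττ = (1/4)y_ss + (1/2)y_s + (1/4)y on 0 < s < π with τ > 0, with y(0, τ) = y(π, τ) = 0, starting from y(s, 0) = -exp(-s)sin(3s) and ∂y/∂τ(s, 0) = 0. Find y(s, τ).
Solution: Substitute y = exp(-s)u, i.e. u = exp(s)y.
By the product rule, y_s = exp(-s)(u_s - u), y_ss = exp(-s)(u_ss - 2u_s + u), y_ττ = exp(-s)u_ττ.
Substituting into the PDE and dividing by exp(-s): u_ττ = (1/4)(u_ss - 2u_s + u) + (1/2)(u_s - u) + (1/4)u.
The lower-order terms cancel, leaving the standard wave equation u_ττ = (1/4)u_ss.
Initial data for u: u(s,0) = exp(s)y(s,0) = -sin(3s); u_τ(s,0) = exp(s)y_τ(s,0) = 0. The boundary conditions carry over: u(0,τ) = u(π,τ) = 0.
Solve for u:
  Using separation of variables u = X(s)T(τ):
  Eigenfunctions: sin(ns), n = 1, 2, 3, ...
  General solution: u(s, τ) = Σ [A_n cos(n τ/2) + B_n sin(n τ/2)] sin(ns)
  From u(s,0) = -sin(3s): A_3=-1. From u_τ(s,0) = 0: all B_n = 0.
Hence u(s,τ) = -sin(3s)cos(3τ/2).
Transform back: y(s,τ) = exp(-s)u(s,τ).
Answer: y(s, τ) = -exp(-s)sin(3s)cos(3τ/2)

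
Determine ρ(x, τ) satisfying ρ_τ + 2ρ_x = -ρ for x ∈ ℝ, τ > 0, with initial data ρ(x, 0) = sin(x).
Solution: Substitute ρ = exp(-τ)u.
Then ρ_τ = exp(-τ)(u_τ - u), ρ_x = exp(-τ)u_x; substituting and dividing by exp(-τ), the lower-order terms cancel: u_τ + 2u_x = 0 (standard advection equation).
Data for u: u(x,0) = ρ(x,0) = sin(x).
By characteristics (dx/dτ = 2), u(x,τ) = f(x - 2τ) with f = u(·, 0).
So u(x,τ) = sin(x - 2τ), and ρ(x,τ) = exp(-τ)u(x,τ).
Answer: ρ(x, τ) = exp(-τ)sin(x - 2τ)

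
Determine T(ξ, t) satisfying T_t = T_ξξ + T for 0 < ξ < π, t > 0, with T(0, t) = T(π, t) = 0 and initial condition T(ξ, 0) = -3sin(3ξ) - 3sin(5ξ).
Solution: Substitute T = exp(t)u.
Then T_t = exp(t)(u_t + u), T_ξξ = exp(t)u_ξξ; substituting and dividing by exp(t), the lower-order terms cancel: u_t = u_ξξ (standard heat equation).
Data for u: u(ξ,0) = T(ξ,0) = -3sin(3ξ) - 3sin(5ξ). The boundary conditions carry over: u(0,t) = u(π,t) = 0.
Separating variables: u = Σ c_n exp(-n²t) sin(nξ). From u(ξ,0) = -3sin(3ξ) - 3sin(5ξ): c_3=-3, c_5=-3.
So u(ξ,t) = -3exp(-9t)sin(3ξ) - 3exp(-25t)sin(5ξ), and T(ξ,t) = exp(t)u(ξ,t).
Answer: T(ξ, t) = -3exp(-8t)sin(3ξ) - 3exp(-24t)sin(5ξ)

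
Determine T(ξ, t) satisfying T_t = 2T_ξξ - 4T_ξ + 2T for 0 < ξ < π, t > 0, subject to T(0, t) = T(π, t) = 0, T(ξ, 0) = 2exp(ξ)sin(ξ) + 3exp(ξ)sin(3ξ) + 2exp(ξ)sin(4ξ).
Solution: Substitute T = exp(ξ)u, i.e. u = exp(-ξ)T.
By the product rule, T_ξ = exp(ξ)(u_ξ + u), T_ξξ = exp(ξ)(u_ξξ + 2u_ξ + u), T_t = exp(ξ)u_t.
Substituting into the PDE and dividing by exp(ξ): u_t = 2(u_ξξ + 2u_ξ + u) - 4(u_ξ + u) + 2u.
The lower-order terms cancel, leaving the standard heat equation u_t = 2u_ξξ.
Initial data for u: u(ξ,0) = exp(-ξ)T(ξ,0) = 2sin(ξ) + 3sin(3ξ) + 2sin(4ξ). The boundary conditions carry over: u(0,t) = u(π,t) = 0.
Solve for u:
  Using separation of variables u = X(ξ)G(t):
  Eigenfunctions: sin(nξ), n = 1, 2, 3, ...
  General solution: u(ξ, t) = Σ c_n sin(nξ) exp(-2n² t)
  Matching u(ξ,0) = 2sin(ξ) + 3sin(3ξ) + 2sin(4ξ) term by term: c_1=2, c_3=3, c_4=2.
Hence u(ξ,t) = 2exp(-2t)sin(ξ) + 3exp(-18t)sin(3ξ) + 2exp(-32t)sin(4ξ).
Transform back: T(ξ,t) = exp(ξ)u(ξ,t).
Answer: T(ξ, t) = 2exp(-2t)exp(ξ)sin(ξ) + 3exp(-18t)exp(ξ)sin(3ξ) + 2exp(-32t)exp(ξ)sin(4ξ)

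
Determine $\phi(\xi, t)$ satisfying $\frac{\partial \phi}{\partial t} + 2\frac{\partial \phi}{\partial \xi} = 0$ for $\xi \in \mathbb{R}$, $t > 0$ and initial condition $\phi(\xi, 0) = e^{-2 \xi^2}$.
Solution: By method of characteristics (waves move right with speed 2):
Along characteristics $\xi - 2t =$ const, $\phi$ is constant, so $\phi(\xi,t) = f(\xi - 2t)$ with $f = \phi( \cdot , 0)$.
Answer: $\phi(\xi, t) = e^{-2 (\xi - 2 t)^2}$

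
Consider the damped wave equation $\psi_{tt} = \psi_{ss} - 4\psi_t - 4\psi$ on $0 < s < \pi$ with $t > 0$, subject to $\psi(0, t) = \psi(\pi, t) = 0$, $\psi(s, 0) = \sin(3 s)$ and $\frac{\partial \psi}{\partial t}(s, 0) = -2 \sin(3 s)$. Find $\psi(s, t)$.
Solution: Substitute $\psi = e^{-2t}u$.
Then $\psi_t = e^{-2t}(u_t - 2u)$, $\psi_{tt} = e^{-2t}(u_{tt} - 4u_t + 4u)$, $\psi_{ss} = e^{-2t}u_{ss}$; substituting and dividing by $e^{-2t}$, the lower-order terms cancel: $u_{tt} = u_{ss}$ (standard wave equation).
Data for $u$: $u(s,0) = \psi(s,0) = \sin(3 s)$; $u_t(s,0) = \psi_t(s,0) + 2\psi(s,0) = 0$. The boundary conditions carry over: $u(0,t) = u(\pi,t) = 0$.
Separating variables: $u = \sum [A_n \cos(\omega_n t) + B_n \sin(\omega_n t)] \sin(ns)$, $\omega_n = n$. From ICs: $A_3=1$.
So $u(s,t) = \sin(3 s) \cos(3 t)$, and $\psi(s,t) = e^{-2t}u(s,t)$.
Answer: $\psi(s, t) = e^{-2 t} \sin(3 s) \cos(3 t)$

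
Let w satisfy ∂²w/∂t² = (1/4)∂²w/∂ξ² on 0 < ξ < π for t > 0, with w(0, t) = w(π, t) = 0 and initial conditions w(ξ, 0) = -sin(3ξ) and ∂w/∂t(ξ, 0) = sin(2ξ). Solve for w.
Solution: Using separation of variables w = X(ξ)T(t):
Eigenfunctions: sin(nξ), n = 1, 2, 3, ...
General solution: w(ξ, t) = Σ [A_n cos(n t/2) + B_n sin(n t/2)] sin(nξ)
From w(ξ,0) = -sin(3ξ): A_3=-1. From w_t(ξ,0) = sin(2ξ), using w_t(ξ,0) = Σ ω_n B_n sin(nξ) with ω_n = n/2: B_2 = 1/1 = 1.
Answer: w(ξ, t) = sin(t)sin(2ξ) - sin(3ξ)cos(3t/2)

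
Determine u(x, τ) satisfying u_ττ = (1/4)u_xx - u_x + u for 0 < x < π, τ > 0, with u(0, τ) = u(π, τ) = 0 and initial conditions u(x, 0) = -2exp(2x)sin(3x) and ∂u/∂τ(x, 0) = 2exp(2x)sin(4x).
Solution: Substitute u = exp(2x)w.
Then u_x = exp(2x)(w_x + 2w), u_xx = exp(2x)(w_xx + 4w_x + 4w), u_ττ = exp(2x)w_ττ; substituting and dividing by exp(2x), the lower-order terms cancel: w_ττ = (1/4)w_xx (standard wave equation).
Data for w: w(x,0) = exp(-2x)u(x,0) = -2sin(3x); w_τ(x,0) = exp(-2x)u_τ(x,0) = 2sin(4x). The boundary conditions carry over: w(0,τ) = w(π,τ) = 0.
Separating variables: w = Σ [A_n cos(ω_n τ) + B_n sin(ω_n τ)] sin(nx), ω_n = n/2. From ICs (B_n = velocity coefficient / ω_n): A_3=-2, B_4=1.
So w(x,τ) = -2sin(3x)cos(3τ/2) + sin(4x)sin(2τ), and u(x,τ) = exp(2x)w(x,τ).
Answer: u(x, τ) = -2exp(2x)sin(3x)cos(3τ/2) + exp(2x)sin(4x)sin(2τ)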